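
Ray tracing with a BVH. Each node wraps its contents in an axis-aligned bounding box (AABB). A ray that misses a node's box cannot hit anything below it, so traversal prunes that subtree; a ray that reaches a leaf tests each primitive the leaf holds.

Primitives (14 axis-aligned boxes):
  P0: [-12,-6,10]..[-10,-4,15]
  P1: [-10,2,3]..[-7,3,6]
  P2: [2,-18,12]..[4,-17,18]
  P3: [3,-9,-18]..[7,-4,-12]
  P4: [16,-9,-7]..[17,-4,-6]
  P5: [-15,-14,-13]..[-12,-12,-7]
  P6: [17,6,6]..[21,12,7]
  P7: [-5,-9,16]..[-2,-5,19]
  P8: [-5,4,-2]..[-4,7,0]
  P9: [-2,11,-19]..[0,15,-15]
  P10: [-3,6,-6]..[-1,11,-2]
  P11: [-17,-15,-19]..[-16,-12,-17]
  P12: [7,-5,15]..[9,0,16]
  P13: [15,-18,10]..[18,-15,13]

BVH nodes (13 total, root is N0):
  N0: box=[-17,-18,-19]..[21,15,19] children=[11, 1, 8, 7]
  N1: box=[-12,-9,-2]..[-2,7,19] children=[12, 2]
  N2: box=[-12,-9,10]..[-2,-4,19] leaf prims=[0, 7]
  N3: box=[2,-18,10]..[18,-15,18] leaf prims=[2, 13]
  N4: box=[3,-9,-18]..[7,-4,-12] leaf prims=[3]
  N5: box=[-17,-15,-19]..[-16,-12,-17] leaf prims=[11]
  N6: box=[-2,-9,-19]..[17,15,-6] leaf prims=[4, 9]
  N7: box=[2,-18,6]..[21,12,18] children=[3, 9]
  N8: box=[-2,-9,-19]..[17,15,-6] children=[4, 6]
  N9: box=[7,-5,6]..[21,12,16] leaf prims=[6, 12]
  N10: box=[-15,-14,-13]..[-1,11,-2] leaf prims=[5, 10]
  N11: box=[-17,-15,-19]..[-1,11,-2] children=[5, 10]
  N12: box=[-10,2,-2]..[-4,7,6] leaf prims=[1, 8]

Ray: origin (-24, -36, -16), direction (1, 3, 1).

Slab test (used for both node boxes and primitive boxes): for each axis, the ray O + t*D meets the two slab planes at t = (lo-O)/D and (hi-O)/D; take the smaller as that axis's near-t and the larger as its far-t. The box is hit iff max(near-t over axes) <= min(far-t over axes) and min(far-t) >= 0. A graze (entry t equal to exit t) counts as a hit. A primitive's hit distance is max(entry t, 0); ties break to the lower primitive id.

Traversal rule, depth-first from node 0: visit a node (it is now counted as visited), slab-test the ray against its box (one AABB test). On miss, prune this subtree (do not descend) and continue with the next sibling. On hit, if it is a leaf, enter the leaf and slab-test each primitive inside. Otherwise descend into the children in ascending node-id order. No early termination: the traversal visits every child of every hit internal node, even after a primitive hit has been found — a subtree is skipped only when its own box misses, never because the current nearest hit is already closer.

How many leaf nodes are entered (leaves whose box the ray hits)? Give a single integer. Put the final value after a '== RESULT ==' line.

Trace the traversal:
N0 x:[7,45] y:[6,17] z:[-3,35] -> hit [7,17], descend [1, 7, 8, 11]
  N1 x:[12,22] y:[9,43/3] z:[14,35] -> hit [14,43/3], descend [2, 12]
    N2 x:[12,22] y:[9,32/3] z:[26,35] -> miss, prune
    N12 x:[14,20] y:[38/3,43/3] z:[14,22] -> hit [14,43/3] leaf, test {P1(miss), P8(miss)}
  N7 x:[26,45] y:[6,16] z:[22,34] -> miss, prune
  N8 x:[22,41] y:[9,17] z:[-3,10] -> miss, prune
  N11 x:[7,23] y:[7,47/3] z:[-3,14] -> hit [7,14], descend [5, 10]
    N5 x:[7,8] y:[7,8] z:[-3,-1] -> miss, prune
    N10 x:[9,23] y:[22/3,47/3] z:[3,14] -> hit [9,14] leaf, test {P5(miss), P10(miss)}

order=[0, 1, 2, 12, 7, 8, 11, 5, 10]  |boxes|=9  |leaves|=2  hit=miss

== RESULT ==
2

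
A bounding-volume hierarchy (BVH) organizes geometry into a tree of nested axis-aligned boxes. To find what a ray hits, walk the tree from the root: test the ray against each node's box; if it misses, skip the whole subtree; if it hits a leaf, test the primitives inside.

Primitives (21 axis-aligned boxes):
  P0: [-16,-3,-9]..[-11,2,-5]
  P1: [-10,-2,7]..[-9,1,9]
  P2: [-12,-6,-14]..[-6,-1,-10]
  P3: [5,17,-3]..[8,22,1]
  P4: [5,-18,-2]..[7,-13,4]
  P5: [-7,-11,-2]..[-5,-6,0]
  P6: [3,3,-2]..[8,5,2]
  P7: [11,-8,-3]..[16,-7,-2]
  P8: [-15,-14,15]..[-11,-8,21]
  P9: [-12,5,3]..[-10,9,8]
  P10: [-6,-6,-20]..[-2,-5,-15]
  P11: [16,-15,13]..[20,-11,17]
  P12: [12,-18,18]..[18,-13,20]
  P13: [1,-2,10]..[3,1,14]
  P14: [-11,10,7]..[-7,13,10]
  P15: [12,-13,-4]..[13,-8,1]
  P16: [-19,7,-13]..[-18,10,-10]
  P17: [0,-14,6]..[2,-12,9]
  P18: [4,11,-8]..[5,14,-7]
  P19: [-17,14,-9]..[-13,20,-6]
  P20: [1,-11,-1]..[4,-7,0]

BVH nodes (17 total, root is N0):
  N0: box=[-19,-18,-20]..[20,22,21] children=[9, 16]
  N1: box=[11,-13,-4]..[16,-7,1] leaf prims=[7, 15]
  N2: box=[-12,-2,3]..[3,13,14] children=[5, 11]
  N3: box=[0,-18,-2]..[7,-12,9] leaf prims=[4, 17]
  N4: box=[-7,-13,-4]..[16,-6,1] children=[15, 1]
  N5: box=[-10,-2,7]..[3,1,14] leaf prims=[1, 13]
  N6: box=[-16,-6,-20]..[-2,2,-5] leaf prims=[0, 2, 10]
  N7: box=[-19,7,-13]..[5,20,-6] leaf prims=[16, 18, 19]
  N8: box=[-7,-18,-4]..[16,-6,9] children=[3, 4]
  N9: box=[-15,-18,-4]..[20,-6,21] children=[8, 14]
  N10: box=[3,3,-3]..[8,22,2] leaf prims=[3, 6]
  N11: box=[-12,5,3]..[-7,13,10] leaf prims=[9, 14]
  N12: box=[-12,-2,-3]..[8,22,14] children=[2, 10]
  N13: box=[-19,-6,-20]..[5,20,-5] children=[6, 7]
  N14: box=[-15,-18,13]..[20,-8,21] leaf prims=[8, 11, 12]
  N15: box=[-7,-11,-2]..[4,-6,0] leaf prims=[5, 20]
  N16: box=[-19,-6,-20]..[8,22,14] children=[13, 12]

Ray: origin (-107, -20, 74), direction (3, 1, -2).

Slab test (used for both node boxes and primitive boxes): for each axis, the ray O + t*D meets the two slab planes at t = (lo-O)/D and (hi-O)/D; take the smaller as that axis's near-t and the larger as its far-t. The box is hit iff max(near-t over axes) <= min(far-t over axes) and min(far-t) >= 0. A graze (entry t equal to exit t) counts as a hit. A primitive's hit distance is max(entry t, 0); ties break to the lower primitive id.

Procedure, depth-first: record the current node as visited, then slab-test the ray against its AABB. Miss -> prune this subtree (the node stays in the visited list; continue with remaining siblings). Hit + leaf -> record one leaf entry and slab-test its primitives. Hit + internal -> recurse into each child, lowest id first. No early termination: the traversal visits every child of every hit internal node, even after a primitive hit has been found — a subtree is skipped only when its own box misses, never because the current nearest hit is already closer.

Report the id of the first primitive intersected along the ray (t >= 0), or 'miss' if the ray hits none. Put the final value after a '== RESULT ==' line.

Walk:
N0 x:[88/3,127/3] y:[2,42] z:[53/2,47] -> hit [88/3,42], descend [9, 16]
  N9 x:[92/3,127/3] y:[2,14] z:[53/2,39] -> miss, prune
  N16 x:[88/3,115/3] y:[14,42] z:[30,47] -> hit [30,115/3], descend [12, 13]
    N12 x:[95/3,115/3] y:[18,42] z:[30,77/2] -> hit [95/3,115/3], descend [2, 10]
      N2 x:[95/3,110/3] y:[18,33] z:[30,71/2] -> hit [95/3,33], descend [5, 11]
        N5 x:[97/3,110/3] y:[18,21] z:[30,67/2] -> miss, prune
        N11 x:[95/3,100/3] y:[25,33] z:[32,71/2] -> hit [32,33] leaf, test {P9(miss), P14@t=32}
      N10 x:[110/3,115/3] y:[23,42] z:[36,77/2] -> hit [110/3,115/3] leaf, test {P3@t=112/3, P6(miss)}
    N13 x:[88/3,112/3] y:[14,40] z:[79/2,47] -> miss, prune

order=[0, 9, 16, 12, 2, 5, 11, 10, 13]  |boxes|=9  |leaves|=2  hit=P14

== RESULT ==
14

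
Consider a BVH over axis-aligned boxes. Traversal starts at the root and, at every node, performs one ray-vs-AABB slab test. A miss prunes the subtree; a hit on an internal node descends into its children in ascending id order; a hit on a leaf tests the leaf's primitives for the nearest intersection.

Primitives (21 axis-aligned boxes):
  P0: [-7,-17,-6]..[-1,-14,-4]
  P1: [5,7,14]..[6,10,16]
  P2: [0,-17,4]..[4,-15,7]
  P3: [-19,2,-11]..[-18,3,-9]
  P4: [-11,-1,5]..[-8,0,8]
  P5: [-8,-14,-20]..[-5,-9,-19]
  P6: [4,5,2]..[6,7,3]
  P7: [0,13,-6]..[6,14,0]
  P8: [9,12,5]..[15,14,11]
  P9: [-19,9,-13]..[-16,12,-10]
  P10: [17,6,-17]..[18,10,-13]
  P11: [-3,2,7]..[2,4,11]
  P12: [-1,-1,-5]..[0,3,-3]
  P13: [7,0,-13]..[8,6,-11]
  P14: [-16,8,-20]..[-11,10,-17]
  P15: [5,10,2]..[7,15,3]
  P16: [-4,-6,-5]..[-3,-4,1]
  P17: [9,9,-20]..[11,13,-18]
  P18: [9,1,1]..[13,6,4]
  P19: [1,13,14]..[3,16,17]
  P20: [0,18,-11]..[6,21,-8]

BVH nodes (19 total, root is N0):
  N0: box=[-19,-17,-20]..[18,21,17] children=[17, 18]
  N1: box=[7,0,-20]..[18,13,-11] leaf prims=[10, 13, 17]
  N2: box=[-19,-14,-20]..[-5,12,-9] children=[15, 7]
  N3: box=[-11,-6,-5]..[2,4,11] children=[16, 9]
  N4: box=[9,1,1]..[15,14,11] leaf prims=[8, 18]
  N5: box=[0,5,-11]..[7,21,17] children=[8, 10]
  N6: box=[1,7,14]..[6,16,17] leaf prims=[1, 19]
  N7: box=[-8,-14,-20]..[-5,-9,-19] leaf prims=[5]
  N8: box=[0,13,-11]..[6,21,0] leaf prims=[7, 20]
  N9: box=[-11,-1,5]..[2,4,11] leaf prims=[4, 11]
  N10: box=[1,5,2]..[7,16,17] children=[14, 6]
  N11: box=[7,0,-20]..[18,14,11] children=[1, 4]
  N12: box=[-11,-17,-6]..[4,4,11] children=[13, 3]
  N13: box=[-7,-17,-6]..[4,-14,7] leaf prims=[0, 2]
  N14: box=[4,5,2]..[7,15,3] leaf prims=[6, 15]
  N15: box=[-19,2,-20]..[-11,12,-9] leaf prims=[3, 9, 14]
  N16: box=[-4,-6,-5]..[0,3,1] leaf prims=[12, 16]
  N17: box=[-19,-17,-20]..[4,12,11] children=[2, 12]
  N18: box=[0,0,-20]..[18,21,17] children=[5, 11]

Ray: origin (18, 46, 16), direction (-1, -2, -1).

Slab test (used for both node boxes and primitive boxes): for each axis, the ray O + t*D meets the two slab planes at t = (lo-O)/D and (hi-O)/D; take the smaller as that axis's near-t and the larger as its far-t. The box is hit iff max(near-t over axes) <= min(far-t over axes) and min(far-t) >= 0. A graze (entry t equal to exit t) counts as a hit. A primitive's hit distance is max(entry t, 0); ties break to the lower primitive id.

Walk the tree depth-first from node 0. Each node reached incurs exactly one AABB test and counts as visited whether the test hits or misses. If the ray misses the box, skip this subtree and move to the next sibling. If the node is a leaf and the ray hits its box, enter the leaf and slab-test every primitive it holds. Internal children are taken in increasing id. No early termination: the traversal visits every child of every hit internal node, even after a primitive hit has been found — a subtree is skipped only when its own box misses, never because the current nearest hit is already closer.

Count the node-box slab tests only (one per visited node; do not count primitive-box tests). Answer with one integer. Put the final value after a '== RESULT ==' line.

Walk:
N0 x:[0,37] y:[25/2,63/2] z:[-1,36] -> hit [25/2,63/2], descend [17, 18]
  N17 x:[14,37] y:[17,63/2] z:[5,36] -> hit [17,63/2], descend [2, 12]
    N2 x:[23,37] y:[17,30] z:[25,36] -> hit [25,30], descend [7, 15]
      N7 x:[23,26] y:[55/2,30] z:[35,36] -> miss, prune
      N15 x:[29,37] y:[17,22] z:[25,36] -> miss, prune
    N12 x:[14,29] y:[21,63/2] z:[5,22] -> hit [21,22], descend [3, 13]
      N3 x:[16,29] y:[21,26] z:[5,21] -> hit [21,21], descend [9, 16]
        N9 x:[16,29] y:[21,47/2] z:[5,11] -> miss, prune
        N16 x:[18,22] y:[43/2,26] z:[15,21] -> miss, prune
      N13 x:[14,25] y:[30,63/2] z:[9,22] -> miss, prune
  N18 x:[0,18] y:[25/2,23] z:[-1,36] -> hit [25/2,18], descend [5, 11]
    N5 x:[11,18] y:[25/2,41/2] z:[-1,27] -> hit [25/2,18], descend [8, 10]
      N8 x:[12,18] y:[25/2,33/2] z:[16,27] -> hit [16,33/2] leaf, test {P7@t=16, P20(miss)}
      N10 x:[11,17] y:[15,41/2] z:[-1,14] -> miss, prune
    N11 x:[0,11] y:[16,23] z:[5,36] -> miss, prune

order=[0, 17, 2, 7, 15, 12, 3, 9, 16, 13, 18, 5, 8, 10, 11]  |boxes|=15  |leaves|=1  hit=P7

== RESULT ==
15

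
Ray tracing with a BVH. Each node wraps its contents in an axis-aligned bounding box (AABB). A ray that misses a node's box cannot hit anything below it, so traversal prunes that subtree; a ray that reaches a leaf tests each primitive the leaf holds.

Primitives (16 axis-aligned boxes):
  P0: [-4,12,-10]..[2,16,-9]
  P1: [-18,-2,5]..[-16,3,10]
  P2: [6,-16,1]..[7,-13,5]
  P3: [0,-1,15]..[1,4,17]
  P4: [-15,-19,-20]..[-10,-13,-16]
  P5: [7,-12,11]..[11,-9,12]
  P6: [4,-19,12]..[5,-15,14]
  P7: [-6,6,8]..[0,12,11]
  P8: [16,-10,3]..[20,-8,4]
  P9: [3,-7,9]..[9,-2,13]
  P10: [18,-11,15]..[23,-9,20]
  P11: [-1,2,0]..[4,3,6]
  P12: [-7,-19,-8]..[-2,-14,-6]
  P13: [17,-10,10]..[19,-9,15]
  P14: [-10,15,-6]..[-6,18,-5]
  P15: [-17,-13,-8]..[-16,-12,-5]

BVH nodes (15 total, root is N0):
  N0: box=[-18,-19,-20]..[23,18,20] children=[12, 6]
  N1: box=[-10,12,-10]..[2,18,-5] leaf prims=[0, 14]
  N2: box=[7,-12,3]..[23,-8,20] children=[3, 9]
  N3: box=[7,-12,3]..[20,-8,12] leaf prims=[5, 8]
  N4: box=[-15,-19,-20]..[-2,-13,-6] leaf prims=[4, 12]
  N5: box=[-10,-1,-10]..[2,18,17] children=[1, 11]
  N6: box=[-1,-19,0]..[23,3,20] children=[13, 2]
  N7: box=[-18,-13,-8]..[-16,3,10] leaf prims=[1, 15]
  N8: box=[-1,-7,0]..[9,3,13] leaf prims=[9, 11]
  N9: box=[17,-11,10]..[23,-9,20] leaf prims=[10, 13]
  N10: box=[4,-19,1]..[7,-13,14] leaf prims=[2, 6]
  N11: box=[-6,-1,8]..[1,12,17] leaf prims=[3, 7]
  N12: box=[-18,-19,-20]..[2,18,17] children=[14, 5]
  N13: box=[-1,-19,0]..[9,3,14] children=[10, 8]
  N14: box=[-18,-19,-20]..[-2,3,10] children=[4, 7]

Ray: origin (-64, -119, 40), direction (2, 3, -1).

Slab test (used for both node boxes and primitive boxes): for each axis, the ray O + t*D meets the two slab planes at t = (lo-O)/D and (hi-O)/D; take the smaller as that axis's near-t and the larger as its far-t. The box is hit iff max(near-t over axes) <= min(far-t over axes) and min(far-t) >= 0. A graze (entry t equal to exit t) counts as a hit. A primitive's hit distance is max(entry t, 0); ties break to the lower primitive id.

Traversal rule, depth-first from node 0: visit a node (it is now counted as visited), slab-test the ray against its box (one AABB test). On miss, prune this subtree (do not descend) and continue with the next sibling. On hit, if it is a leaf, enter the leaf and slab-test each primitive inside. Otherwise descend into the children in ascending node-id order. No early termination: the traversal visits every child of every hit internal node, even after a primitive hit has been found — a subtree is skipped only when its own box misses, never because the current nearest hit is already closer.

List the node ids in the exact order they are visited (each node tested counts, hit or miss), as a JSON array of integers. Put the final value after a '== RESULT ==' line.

Walk:
N0 x:[23,87/2] y:[100/3,137/3] z:[20,60] -> hit [100/3,87/2], descend [6, 12]
  N6 x:[63/2,87/2] y:[100/3,122/3] z:[20,40] -> hit [100/3,40], descend [2, 13]
    N2 x:[71/2,87/2] y:[107/3,37] z:[20,37] -> hit [107/3,37], descend [3, 9]
      N3 x:[71/2,42] y:[107/3,37] z:[28,37] -> hit [107/3,37] leaf, test {P5(miss), P8(miss)}
      N9 x:[81/2,87/2] y:[36,110/3] z:[20,30] -> miss, prune
    N13 x:[63/2,73/2] y:[100/3,122/3] z:[26,40] -> hit [100/3,73/2], descend [8, 10]
      N8 x:[63/2,73/2] y:[112/3,122/3] z:[27,40] -> miss, prune
      N10 x:[34,71/2] y:[100/3,106/3] z:[26,39] -> hit [34,106/3] leaf, test {P2@t=35, P6(miss)}
  N12 x:[23,33] y:[100/3,137/3] z:[23,60] -> miss, prune

Summary -> nodes [0, 6, 2, 3, 9, 13, 8, 10, 12]; box-tests=9; leaf-entries=2; first=P2

== RESULT ==
[0, 6, 2, 3, 9, 13, 8, 10, 12]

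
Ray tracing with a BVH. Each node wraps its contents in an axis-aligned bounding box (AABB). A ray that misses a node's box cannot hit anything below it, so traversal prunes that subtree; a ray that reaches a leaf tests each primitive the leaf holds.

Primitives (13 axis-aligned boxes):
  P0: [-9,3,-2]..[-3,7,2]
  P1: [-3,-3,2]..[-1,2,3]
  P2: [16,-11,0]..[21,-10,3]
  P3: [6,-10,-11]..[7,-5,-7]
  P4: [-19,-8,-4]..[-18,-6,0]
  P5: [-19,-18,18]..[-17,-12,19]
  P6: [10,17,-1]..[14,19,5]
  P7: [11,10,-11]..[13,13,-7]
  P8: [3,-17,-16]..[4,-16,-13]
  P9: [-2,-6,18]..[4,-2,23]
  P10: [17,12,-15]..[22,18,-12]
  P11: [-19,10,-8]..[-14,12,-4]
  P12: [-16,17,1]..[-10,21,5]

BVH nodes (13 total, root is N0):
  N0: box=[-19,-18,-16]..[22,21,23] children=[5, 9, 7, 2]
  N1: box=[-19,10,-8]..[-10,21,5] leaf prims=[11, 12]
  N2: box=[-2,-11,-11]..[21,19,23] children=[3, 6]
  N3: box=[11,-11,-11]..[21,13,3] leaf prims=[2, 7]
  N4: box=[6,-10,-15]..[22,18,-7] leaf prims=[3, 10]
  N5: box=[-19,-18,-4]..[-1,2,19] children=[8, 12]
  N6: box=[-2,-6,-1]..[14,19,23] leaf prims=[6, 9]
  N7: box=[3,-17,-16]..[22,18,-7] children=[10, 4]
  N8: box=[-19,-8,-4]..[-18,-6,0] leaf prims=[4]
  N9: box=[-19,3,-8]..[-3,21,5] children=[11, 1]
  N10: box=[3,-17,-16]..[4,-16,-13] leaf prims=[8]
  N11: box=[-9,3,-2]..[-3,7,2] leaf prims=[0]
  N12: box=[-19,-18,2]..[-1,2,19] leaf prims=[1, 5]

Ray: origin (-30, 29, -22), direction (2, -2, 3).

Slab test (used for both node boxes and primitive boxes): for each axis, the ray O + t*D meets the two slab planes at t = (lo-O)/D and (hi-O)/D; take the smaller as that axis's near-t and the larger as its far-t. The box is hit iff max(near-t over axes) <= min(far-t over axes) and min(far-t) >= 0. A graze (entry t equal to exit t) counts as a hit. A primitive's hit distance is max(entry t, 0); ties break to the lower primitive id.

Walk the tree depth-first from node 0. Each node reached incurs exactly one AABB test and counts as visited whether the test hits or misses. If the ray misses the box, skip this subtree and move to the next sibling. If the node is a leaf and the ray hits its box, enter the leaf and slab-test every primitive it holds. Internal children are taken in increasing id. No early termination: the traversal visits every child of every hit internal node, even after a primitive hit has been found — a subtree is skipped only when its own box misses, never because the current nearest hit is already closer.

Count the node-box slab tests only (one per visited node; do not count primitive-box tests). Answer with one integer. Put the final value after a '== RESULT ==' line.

Traverse from the root:
N0 x:[11/2,26] y:[4,47/2] z:[2,15] -> hit [11/2,15], descend [2, 5, 7, 9]
  N2 x:[14,51/2] y:[5,20] z:[11/3,15] -> hit [14,15], descend [3, 6]
    N3 x:[41/2,51/2] y:[8,20] z:[11/3,25/3] -> miss, prune
    N6 x:[14,22] y:[5,35/2] z:[7,15] -> hit [14,15] leaf, test {P6(miss), P9(miss)}
  N5 x:[11/2,29/2] y:[27/2,47/2] z:[6,41/3] -> hit [27/2,41/3], descend [8, 12]
    N8 x:[11/2,6] y:[35/2,37/2] z:[6,22/3] -> miss, prune
    N12 x:[11/2,29/2] y:[27/2,47/2] z:[8,41/3] -> hit [27/2,41/3] leaf, test {P1(miss), P5(miss)}
  N7 x:[33/2,26] y:[11/2,23] z:[2,5] -> miss, prune
  N9 x:[11/2,27/2] y:[4,13] z:[14/3,9] -> hit [11/2,9], descend [1, 11]
    N1 x:[11/2,10] y:[4,19/2] z:[14/3,9] -> hit [11/2,9] leaf, test {P11(miss), P12(miss)}
    N11 x:[21/2,27/2] y:[11,13] z:[20/3,8] -> miss, prune

Summary -> nodes [0, 2, 3, 6, 5, 8, 12, 7, 9, 1, 11]; box-tests=11; leaf-entries=3; first=miss

== RESULT ==
11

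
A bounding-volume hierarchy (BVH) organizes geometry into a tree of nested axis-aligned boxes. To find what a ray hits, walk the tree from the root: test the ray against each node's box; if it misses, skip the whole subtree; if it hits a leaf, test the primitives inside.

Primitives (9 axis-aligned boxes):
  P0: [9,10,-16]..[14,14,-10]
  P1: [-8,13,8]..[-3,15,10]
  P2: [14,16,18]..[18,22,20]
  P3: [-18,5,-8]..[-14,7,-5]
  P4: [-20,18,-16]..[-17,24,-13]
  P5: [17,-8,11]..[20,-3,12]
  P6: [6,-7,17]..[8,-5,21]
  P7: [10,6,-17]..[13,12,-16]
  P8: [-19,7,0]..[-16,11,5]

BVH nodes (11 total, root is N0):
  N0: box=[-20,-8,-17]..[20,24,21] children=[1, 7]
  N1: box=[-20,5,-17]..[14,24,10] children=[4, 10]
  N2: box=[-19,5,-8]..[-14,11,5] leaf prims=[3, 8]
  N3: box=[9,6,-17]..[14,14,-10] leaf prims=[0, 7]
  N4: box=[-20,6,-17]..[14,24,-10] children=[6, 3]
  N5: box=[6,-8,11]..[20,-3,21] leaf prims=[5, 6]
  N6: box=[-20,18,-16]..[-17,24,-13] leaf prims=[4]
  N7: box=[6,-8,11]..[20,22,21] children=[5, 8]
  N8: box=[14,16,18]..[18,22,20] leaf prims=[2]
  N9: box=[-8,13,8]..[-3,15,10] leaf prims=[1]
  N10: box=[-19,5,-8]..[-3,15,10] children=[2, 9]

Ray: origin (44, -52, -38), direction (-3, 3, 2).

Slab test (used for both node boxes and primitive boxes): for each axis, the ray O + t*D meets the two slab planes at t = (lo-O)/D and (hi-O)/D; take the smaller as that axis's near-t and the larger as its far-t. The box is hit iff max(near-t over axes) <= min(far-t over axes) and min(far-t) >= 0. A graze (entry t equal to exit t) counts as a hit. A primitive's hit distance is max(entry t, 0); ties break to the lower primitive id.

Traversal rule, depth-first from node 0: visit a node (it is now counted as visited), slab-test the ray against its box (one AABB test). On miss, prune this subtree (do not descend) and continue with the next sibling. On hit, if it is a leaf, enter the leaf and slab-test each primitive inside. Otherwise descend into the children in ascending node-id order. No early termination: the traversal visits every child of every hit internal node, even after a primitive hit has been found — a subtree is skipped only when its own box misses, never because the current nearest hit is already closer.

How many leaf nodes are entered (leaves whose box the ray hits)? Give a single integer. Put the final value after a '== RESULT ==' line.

Trace the traversal:
N0 x:[8,64/3] y:[44/3,76/3] z:[21/2,59/2] -> hit [44/3,64/3], descend [1, 7]
  N1 x:[10,64/3] y:[19,76/3] z:[21/2,24] -> hit [19,64/3], descend [4, 10]
    N4 x:[10,64/3] y:[58/3,76/3] z:[21/2,14] -> miss, prune
    N10 x:[47/3,21] y:[19,67/3] z:[15,24] -> hit [19,21], descend [2, 9]
      N2 x:[58/3,21] y:[19,21] z:[15,43/2] -> hit [58/3,21] leaf, test {P3(miss), P8@t=20}
      N9 x:[47/3,52/3] y:[65/3,67/3] z:[23,24] -> miss, prune
  N7 x:[8,38/3] y:[44/3,74/3] z:[49/2,59/2] -> miss, prune

Visited [0, 1, 4, 10, 2, 9, 7]. Tests: 7 box, 1 leaf. Nearest: P8.

== RESULT ==
1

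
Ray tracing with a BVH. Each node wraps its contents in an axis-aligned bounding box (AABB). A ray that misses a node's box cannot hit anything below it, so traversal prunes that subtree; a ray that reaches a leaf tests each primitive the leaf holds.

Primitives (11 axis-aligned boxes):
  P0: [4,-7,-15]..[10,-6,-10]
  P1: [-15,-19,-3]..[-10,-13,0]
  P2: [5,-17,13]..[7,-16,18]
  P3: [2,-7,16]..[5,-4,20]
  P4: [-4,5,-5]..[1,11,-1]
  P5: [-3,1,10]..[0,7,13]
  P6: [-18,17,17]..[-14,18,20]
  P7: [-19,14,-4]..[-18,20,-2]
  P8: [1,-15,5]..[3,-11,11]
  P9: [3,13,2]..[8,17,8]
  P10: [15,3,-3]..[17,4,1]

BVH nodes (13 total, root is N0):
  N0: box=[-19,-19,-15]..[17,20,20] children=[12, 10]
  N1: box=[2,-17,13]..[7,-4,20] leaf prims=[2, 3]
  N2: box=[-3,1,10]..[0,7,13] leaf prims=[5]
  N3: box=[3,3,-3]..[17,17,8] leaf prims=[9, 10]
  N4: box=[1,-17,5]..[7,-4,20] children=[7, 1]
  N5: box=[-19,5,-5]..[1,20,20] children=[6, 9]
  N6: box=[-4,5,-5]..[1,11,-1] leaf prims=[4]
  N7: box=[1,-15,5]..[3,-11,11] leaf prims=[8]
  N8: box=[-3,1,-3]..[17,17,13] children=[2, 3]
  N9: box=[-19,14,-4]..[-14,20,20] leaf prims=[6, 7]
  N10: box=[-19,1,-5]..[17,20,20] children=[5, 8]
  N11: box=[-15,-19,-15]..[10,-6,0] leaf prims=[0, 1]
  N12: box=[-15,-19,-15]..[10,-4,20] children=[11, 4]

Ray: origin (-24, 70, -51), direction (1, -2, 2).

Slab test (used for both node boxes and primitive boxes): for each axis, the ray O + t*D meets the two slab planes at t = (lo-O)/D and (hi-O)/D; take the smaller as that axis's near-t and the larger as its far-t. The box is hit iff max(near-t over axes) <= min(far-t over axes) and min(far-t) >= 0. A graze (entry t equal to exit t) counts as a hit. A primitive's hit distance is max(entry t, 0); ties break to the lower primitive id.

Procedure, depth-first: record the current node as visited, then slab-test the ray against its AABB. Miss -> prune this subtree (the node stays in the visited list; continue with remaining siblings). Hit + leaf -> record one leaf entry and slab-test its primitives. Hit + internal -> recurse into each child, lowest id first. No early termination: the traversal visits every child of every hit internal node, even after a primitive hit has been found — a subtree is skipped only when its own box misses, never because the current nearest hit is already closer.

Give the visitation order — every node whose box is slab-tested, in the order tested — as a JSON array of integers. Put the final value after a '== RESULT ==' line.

Trace the traversal:
N0 x:[5,41] y:[25,89/2] z:[18,71/2] -> hit [25,71/2], descend [10, 12]
  N10 x:[5,41] y:[25,69/2] z:[23,71/2] -> hit [25,69/2], descend [5, 8]
    N5 x:[5,25] y:[25,65/2] z:[23,71/2] -> hit [25,25], descend [6, 9]
      N6 x:[20,25] y:[59/2,65/2] z:[23,25] -> miss, prune
      N9 x:[5,10] y:[25,28] z:[47/2,71/2] -> miss, prune
    N8 x:[21,41] y:[53/2,69/2] z:[24,32] -> hit [53/2,32], descend [2, 3]
      N2 x:[21,24] y:[63/2,69/2] z:[61/2,32] -> miss, prune
      N3 x:[27,41] y:[53/2,67/2] z:[24,59/2] -> hit [27,59/2] leaf, test {P9@t=27, P10(miss)}
  N12 x:[9,34] y:[37,89/2] z:[18,71/2] -> miss, prune

9 AABB tests over nodes [0, 10, 5, 6, 9, 8, 2, 3, 12]; 1 leaf entered; closest P9.

== RESULT ==
[0, 10, 5, 6, 9, 8, 2, 3, 12]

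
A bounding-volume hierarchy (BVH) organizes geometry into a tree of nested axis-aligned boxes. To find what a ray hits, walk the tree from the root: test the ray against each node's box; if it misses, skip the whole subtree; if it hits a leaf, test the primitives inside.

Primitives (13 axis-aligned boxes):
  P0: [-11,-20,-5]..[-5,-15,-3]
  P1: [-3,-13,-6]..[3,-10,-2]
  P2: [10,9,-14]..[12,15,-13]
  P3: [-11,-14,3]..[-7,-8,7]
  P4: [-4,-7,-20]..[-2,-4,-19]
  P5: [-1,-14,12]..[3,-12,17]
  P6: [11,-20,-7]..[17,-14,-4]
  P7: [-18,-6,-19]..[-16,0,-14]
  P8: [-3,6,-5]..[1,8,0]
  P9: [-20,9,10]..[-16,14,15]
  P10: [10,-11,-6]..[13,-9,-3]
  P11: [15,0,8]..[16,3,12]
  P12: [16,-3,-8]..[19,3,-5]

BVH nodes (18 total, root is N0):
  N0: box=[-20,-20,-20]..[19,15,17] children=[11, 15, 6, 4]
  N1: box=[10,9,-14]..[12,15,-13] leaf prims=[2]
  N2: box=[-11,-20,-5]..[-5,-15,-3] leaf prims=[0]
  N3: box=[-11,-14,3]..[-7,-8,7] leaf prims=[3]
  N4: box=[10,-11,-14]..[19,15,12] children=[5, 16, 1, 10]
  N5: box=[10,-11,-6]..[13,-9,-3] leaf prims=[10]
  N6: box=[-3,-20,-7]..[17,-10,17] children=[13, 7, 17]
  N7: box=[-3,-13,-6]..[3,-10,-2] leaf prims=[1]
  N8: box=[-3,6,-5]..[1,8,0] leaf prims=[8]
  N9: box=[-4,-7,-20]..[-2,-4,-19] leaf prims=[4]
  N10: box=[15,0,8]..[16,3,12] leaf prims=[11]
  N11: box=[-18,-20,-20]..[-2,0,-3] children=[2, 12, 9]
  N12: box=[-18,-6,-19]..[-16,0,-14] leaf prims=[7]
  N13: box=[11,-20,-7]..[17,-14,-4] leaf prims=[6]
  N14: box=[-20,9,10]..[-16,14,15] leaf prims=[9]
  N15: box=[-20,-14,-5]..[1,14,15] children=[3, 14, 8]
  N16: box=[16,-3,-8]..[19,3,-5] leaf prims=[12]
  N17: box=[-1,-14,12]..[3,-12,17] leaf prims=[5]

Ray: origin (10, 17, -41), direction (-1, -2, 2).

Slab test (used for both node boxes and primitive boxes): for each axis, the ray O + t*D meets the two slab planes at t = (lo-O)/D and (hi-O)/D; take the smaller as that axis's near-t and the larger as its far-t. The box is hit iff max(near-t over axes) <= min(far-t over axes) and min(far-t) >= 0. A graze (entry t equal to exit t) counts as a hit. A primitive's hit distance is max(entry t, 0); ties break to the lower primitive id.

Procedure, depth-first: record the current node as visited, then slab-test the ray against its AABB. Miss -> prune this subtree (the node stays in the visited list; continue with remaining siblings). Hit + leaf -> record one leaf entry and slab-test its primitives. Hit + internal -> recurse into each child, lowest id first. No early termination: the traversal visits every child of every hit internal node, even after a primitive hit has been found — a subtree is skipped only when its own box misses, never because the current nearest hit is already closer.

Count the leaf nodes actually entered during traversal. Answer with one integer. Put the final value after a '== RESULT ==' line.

Traverse from the root:
N0 x:[-9,30] y:[1,37/2] z:[21/2,29] -> hit [21/2,37/2], descend [4, 6, 11, 15]
  N4 x:[-9,0] y:[1,14] z:[27/2,53/2] -> miss, prune
  N6 x:[-7,13] y:[27/2,37/2] z:[17,29] -> miss, prune
  N11 x:[12,28] y:[17/2,37/2] z:[21/2,19] -> hit [12,37/2], descend [2, 9, 12]
    N2 x:[15,21] y:[16,37/2] z:[18,19] -> hit [18,37/2] leaf, test {P0@t=18}
    N9 x:[12,14] y:[21/2,12] z:[21/2,11] -> miss, prune
    N12 x:[26,28] y:[17/2,23/2] z:[11,27/2] -> miss, prune
  N15 x:[9,30] y:[3/2,31/2] z:[18,28] -> miss, prune

8 AABB tests over nodes [0, 4, 6, 11, 2, 9, 12, 15]; 1 leaf entered; closest P0.

== RESULT ==
1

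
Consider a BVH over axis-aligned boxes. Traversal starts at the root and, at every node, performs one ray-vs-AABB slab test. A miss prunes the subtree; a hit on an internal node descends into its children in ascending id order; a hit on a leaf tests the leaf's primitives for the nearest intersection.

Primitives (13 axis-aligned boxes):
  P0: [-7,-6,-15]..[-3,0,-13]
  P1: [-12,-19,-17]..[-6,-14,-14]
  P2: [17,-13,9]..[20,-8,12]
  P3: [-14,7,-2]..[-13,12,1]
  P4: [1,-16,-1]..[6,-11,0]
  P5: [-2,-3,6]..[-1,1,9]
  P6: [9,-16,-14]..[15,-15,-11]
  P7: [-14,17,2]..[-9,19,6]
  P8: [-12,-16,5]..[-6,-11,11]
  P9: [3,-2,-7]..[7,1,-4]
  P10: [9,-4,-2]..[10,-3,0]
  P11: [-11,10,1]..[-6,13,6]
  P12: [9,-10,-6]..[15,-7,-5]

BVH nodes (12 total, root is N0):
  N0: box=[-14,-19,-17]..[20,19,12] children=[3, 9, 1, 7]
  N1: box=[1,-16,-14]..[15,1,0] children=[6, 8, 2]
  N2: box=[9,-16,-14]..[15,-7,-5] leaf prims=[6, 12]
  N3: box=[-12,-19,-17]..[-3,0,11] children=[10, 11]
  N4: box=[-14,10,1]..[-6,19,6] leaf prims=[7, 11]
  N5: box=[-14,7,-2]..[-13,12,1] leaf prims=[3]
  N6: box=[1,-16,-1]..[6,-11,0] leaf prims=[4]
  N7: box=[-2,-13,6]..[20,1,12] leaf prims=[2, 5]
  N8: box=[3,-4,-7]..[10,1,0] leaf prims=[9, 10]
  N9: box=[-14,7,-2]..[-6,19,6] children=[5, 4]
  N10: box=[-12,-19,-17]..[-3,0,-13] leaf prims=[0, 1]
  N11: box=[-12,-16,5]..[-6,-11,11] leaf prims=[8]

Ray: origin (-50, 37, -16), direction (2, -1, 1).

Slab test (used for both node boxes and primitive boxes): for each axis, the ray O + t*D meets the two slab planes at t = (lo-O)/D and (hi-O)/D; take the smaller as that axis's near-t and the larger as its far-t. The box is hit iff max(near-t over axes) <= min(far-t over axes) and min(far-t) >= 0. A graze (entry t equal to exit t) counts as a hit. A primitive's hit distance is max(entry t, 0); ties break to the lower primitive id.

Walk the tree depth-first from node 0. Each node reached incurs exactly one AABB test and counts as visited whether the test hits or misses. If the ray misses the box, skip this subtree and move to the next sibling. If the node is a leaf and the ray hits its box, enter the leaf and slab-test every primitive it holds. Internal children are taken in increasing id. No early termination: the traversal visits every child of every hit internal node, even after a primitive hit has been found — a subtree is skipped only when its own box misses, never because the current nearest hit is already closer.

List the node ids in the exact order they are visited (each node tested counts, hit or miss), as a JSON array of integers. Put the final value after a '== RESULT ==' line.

Trace the traversal:
N0 x:[18,35] y:[18,56] z:[-1,28] -> hit [18,28], descend [1, 3, 7, 9]
  N1 x:[51/2,65/2] y:[36,53] z:[2,16] -> miss, prune
  N3 x:[19,47/2] y:[37,56] z:[-1,27] -> miss, prune
  N7 x:[24,35] y:[36,50] z:[22,28] -> miss, prune
  N9 x:[18,22] y:[18,30] z:[14,22] -> hit [18,22], descend [4, 5]
    N4 x:[18,22] y:[18,27] z:[17,22] -> hit [18,22] leaf, test {P7@t=18, P11(miss)}
    N5 x:[18,37/2] y:[25,30] z:[14,17] -> miss, prune

Visited [0, 1, 3, 7, 9, 4, 5]. Tests: 7 box, 1 leaf. Nearest: P7.

== RESULT ==
[0, 1, 3, 7, 9, 4, 5]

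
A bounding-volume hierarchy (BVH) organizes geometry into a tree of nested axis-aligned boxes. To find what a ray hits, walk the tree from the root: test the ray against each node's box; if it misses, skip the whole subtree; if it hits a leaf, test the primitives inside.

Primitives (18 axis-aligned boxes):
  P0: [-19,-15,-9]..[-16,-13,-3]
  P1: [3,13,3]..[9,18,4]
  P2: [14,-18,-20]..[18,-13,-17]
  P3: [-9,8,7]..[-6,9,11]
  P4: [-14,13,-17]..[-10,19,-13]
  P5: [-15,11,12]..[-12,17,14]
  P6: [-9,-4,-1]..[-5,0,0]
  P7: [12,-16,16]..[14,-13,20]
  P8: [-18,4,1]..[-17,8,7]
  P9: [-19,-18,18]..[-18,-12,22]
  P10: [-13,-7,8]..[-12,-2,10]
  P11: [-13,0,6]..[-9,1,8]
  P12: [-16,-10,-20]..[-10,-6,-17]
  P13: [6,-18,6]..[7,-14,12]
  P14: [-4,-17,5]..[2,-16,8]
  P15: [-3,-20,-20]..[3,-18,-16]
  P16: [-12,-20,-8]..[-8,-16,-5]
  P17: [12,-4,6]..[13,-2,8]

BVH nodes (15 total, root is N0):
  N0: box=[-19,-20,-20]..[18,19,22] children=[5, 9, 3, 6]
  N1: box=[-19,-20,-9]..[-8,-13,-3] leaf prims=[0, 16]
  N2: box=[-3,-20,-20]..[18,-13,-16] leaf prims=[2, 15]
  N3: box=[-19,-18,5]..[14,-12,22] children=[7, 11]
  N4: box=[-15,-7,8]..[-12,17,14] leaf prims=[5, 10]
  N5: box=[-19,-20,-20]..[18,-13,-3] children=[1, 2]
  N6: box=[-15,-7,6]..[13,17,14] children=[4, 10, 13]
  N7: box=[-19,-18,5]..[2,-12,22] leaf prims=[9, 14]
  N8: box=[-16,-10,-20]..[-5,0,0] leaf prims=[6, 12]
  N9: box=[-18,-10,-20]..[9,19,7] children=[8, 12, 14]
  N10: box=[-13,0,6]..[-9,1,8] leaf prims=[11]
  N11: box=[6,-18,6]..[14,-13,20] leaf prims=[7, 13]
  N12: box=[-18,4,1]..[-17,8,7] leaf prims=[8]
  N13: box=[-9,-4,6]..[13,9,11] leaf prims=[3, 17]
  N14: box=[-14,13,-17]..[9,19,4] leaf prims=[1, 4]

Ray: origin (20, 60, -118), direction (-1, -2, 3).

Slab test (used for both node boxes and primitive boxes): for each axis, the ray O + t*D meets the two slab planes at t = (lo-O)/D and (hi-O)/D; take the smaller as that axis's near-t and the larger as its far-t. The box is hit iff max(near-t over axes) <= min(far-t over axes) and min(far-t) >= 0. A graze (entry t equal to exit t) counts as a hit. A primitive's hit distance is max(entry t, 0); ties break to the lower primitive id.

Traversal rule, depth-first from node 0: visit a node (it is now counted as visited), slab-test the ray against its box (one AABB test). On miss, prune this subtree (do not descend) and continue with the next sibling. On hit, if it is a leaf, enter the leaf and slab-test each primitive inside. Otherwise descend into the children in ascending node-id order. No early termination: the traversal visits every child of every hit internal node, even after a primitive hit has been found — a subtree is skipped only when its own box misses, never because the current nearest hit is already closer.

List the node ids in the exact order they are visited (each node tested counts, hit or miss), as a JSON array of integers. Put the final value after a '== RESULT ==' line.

Trace the traversal:
N0 x:[2,39] y:[41/2,40] z:[98/3,140/3] -> hit [98/3,39], descend [3, 5, 6, 9]
  N3 x:[6,39] y:[36,39] z:[41,140/3] -> miss, prune
  N5 x:[2,39] y:[73/2,40] z:[98/3,115/3] -> hit [73/2,115/3], descend [1, 2]
    N1 x:[28,39] y:[73/2,40] z:[109/3,115/3] -> hit [73/2,115/3] leaf, test {P0@t=73/2, P16(miss)}
    N2 x:[2,23] y:[73/2,40] z:[98/3,34] -> miss, prune
  N6 x:[7,35] y:[43/2,67/2] z:[124/3,44] -> miss, prune
  N9 x:[11,38] y:[41/2,35] z:[98/3,125/3] -> hit [98/3,35], descend [8, 12, 14]
    N8 x:[25,36] y:[30,35] z:[98/3,118/3] -> hit [98/3,35] leaf, test {P6(miss), P12@t=33}
    N12 x:[37,38] y:[26,28] z:[119/3,125/3] -> miss, prune
    N14 x:[11,34] y:[41/2,47/2] z:[101/3,122/3] -> miss, prune

10 AABB tests over nodes [0, 3, 5, 1, 2, 6, 9, 8, 12, 14]; 2 leaves entered; closest P12.

== RESULT ==
[0, 3, 5, 1, 2, 6, 9, 8, 12, 14]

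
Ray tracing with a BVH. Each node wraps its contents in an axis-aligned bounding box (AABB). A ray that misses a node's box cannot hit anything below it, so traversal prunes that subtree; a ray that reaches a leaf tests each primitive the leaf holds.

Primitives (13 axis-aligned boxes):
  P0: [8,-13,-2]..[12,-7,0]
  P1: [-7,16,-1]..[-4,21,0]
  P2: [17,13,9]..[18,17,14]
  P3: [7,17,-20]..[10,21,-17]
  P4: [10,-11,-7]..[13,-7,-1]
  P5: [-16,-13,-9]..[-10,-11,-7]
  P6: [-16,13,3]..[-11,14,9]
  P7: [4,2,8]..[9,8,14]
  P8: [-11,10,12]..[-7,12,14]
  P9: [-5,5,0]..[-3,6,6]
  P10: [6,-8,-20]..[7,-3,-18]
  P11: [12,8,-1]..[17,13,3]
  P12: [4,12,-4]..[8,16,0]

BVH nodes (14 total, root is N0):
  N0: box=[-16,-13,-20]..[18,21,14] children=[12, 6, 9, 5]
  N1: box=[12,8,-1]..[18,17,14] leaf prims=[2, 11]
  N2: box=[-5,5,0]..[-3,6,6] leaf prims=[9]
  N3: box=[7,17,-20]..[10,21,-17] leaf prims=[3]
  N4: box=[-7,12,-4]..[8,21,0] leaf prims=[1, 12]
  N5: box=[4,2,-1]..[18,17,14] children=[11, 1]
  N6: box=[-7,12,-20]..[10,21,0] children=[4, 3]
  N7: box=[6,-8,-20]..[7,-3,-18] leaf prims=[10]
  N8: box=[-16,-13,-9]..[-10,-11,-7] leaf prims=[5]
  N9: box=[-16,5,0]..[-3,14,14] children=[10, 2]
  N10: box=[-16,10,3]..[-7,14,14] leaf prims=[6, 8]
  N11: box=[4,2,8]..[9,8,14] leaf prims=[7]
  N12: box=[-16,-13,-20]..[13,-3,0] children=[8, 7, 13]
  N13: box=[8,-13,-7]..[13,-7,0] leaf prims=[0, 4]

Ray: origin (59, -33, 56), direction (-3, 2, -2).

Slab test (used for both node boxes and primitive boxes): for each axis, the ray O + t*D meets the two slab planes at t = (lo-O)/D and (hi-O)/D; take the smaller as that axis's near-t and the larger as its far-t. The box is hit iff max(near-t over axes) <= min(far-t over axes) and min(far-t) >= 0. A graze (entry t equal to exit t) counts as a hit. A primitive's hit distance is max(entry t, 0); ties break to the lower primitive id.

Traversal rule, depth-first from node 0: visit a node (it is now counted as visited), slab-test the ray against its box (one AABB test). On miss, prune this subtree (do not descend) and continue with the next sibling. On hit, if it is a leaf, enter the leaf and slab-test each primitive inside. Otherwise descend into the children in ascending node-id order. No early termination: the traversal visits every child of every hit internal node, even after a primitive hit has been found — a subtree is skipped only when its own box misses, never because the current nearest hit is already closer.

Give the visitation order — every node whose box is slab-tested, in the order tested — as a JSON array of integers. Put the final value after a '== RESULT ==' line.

Trace the traversal:
N0 x:[41/3,25] y:[10,27] z:[21,38] -> hit [21,25], descend [5, 6, 9, 12]
  N5 x:[41/3,55/3] y:[35/2,25] z:[21,57/2] -> miss, prune
  N6 x:[49/3,22] y:[45/2,27] z:[28,38] -> miss, prune
  N9 x:[62/3,25] y:[19,47/2] z:[21,28] -> hit [21,47/2], descend [2, 10]
    N2 x:[62/3,64/3] y:[19,39/2] z:[25,28] -> miss, prune
    N10 x:[22,25] y:[43/2,47/2] z:[21,53/2] -> hit [22,47/2] leaf, test {P6@t=47/2, P8@t=22}
  N12 x:[46/3,25] y:[10,15] z:[28,38] -> miss, prune

Visited [0, 5, 6, 9, 2, 10, 12]. Tests: 7 box, 1 leaf. Nearest: P8.

== RESULT ==
[0, 5, 6, 9, 2, 10, 12]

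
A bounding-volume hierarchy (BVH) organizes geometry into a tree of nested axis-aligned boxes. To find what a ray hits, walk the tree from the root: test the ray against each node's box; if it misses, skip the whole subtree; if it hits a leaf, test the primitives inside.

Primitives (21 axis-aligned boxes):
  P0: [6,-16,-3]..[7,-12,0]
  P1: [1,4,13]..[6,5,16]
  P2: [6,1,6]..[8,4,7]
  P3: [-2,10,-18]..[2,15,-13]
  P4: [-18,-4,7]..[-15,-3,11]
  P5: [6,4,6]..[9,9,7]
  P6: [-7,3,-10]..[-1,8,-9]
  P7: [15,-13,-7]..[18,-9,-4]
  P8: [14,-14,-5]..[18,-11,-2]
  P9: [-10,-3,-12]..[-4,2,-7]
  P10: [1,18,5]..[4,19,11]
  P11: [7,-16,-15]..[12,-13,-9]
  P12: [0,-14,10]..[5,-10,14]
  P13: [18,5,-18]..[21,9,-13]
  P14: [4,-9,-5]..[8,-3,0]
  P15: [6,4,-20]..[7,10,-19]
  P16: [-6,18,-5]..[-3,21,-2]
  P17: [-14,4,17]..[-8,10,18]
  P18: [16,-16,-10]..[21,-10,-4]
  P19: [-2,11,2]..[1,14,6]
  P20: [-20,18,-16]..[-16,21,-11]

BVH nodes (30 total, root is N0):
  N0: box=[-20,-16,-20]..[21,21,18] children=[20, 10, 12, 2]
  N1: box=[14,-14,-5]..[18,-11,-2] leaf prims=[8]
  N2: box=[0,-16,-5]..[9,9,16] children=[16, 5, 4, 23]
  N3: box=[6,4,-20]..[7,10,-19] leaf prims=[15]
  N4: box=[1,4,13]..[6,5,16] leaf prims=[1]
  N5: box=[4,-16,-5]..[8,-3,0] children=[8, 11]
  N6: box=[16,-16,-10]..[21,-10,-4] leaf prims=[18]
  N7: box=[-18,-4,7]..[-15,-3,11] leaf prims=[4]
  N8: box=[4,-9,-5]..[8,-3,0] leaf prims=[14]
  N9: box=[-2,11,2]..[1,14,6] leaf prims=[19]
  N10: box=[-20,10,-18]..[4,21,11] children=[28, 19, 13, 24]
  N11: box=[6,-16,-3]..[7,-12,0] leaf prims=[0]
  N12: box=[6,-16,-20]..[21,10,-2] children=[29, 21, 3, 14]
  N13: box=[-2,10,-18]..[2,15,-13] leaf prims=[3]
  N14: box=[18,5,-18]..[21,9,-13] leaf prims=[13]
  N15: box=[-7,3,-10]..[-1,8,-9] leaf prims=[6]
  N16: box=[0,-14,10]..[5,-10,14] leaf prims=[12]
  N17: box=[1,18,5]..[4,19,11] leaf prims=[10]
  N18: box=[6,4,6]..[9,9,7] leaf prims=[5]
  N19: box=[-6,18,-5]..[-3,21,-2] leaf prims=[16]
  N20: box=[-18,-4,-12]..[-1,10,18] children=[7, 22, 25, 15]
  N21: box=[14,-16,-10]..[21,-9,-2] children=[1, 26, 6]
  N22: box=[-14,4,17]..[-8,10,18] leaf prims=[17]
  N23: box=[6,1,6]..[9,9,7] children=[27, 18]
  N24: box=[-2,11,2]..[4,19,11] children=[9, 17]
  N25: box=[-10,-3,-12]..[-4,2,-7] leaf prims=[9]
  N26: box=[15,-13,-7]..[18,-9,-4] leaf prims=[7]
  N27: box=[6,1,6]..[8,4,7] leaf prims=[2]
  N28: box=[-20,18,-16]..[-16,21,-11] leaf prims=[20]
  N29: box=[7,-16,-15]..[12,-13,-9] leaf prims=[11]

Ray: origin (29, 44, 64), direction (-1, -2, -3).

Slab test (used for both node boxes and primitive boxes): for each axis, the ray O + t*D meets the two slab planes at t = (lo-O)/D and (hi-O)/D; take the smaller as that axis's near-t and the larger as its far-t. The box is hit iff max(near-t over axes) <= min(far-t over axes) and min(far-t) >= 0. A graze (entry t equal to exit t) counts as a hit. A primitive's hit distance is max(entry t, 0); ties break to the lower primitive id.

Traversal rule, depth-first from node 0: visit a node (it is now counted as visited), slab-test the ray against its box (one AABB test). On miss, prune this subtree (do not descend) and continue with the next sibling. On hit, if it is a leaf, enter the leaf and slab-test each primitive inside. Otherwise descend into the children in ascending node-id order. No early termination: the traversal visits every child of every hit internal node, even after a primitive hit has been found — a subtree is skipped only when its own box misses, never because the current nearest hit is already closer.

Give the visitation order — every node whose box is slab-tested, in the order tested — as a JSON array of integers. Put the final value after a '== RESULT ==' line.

Walk:
N0 x:[8,49] y:[23/2,30] z:[46/3,28] -> hit [46/3,28], descend [2, 10, 12, 20]
  N2 x:[20,29] y:[35/2,30] z:[16,23] -> hit [20,23], descend [4, 5, 16, 23]
    N4 x:[23,28] y:[39/2,20] z:[16,17] -> miss, prune
    N5 x:[21,25] y:[47/2,30] z:[64/3,23] -> miss, prune
    N16 x:[24,29] y:[27,29] z:[50/3,18] -> miss, prune
    N23 x:[20,23] y:[35/2,43/2] z:[19,58/3] -> miss, prune
  N10 x:[25,49] y:[23/2,17] z:[53/3,82/3] -> miss, prune
  N12 x:[8,23] y:[17,30] z:[22,28] -> hit [22,23], descend [3, 14, 21, 29]
    N3 x:[22,23] y:[17,20] z:[83/3,28] -> miss, prune
    N14 x:[8,11] y:[35/2,39/2] z:[77/3,82/3] -> miss, prune
    N21 x:[8,15] y:[53/2,30] z:[22,74/3] -> miss, prune
    N29 x:[17,22] y:[57/2,30] z:[73/3,79/3] -> miss, prune
  N20 x:[30,47] y:[17,24] z:[46/3,76/3] -> miss, prune

Summary -> nodes [0, 2, 4, 5, 16, 23, 10, 12, 3, 14, 21, 29, 20]; box-tests=13; leaf-entries=0; first=miss

== RESULT ==
[0, 2, 4, 5, 16, 23, 10, 12, 3, 14, 21, 29, 20]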